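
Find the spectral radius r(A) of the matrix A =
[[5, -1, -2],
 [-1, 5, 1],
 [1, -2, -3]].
r(A) ≈ 5.4443

The eigenvalues of A are the roots of its characteristic polynomial. With M = A (coefficients from the trace, the sum of principal 2x2 minors, and det A):
  p(λ) = det(λ I - M) = λ^3 - 7λ^2 - 2λ + 57.
No integer candidate from the rational root theorem (±divisors of 57) is a root, so the roots are irrational. The cubic discriminant is Δ = 5073 > 0, so there are three distinct real roots. p(-3) = -27 and p(-2) = 25 have opposite signs, so a root lies in (-3, -2); Newton's method refines it to λ ≈ -2.55. p(4) = 1 and p(5) = -3 have opposite signs, so a root lies in (4, 5); Newton's method refines it to λ ≈ 4.1057. p(5) = -3 and p(6) = 9 have opposite signs, so a root lies in (5, 6); Newton's method refines it to λ ≈ 5.4443. Check (Vieta): the three roots sum to 7, matching tr M = 7.
Thus the eigenvalues (to 4 decimals) are -2.55 (modulus 2.55); 4.1057 (modulus 4.1057); 5.4443 (modulus 5.4443). The spectral radius is the largest modulus: r(A) ≈ 5.4443. (Cross-check: r(A) ≤ ||A||_2 ≈ 7.1077; equality holds whenever A is normal, though it can also hold for some non-normal A.)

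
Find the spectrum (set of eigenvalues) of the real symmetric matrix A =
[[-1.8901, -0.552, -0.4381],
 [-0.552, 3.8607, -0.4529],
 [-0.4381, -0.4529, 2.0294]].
sigma(A) ≈ {-2, 2, 4}

A is real symmetric, so its spectrum consists of real eigenvalues. Expanding the characteristic polynomial of the displayed matrix gives
  det(λ I - A) = p(λ) = λ^3 + (-4)λ^2 + (-4)λ + (16).
Solving p(λ) = 0 yields eigenvalues ≈ -2, 2, 4. (A is shown rounded to 4 decimals, so these recover the underlying integer eigenvalues to within that precision.)
Verification: the trace of A = 4 equals the sum of eigenvalues 4, and det(A) ≈ -15.9995 matches the eigenvalue product -16.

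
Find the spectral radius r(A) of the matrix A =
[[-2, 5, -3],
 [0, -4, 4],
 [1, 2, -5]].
r(A) ≈ 5.7187

The eigenvalues of A are the roots of its characteristic polynomial. With M = A (coefficients from the trace, the sum of principal 2x2 minors, and det A):
  p(λ) = det(λ I - M) = λ^3 + 11λ^2 + 33λ + 16.
No integer candidate from the rational root theorem (±divisors of 16) is a root, so the roots are irrational. The cubic discriminant is Δ = 469 > 0, so there are three distinct real roots. p(-6) = -2 and p(-5) = 1 have opposite signs, so a root lies in (-6, -5); Newton's method refines it to λ ≈ -5.7187. p(-5) = 1 and p(-4) = -4 have opposite signs, so a root lies in (-5, -4); Newton's method refines it to λ ≈ -4.684. p(-1) = -7 and p(0) = 16 have opposite signs, so a root lies in (-1, 0); Newton's method refines it to λ ≈ -0.5973. Check (Vieta): the three roots sum to -11, matching tr M = -11.
Thus the eigenvalues (to 4 decimals) are -5.7187 (modulus 5.7187); -4.684 (modulus 4.684); -0.5973 (modulus 0.5973). The spectral radius is the largest modulus: r(A) ≈ 5.7187. (Cross-check: r(A) ≤ ||A||_2 ≈ 9.4359; equality holds whenever A is normal, though it can also hold for some non-normal A.)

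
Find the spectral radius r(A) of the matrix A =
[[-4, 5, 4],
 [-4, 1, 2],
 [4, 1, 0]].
r(A) = sqrt(8) ≈ 2.8284

The eigenvalues of A are the roots of its characteristic polynomial. With M = A (coefficients from the trace, the sum of principal 2x2 minors, and det A):
  p(λ) = det(λ I - M) = λ^3 + 3λ^2 - 2λ - 16.
By the rational root theorem any rational root is an integer divisor of 16. Testing λ = 2: p(2) = 8 + 12 - 4 - 16 = 0, so λ = 2 is a root. Dividing out (λ - 2) leaves p(λ) = (λ - 2)(λ^2 + 5λ + 8). For λ^2 + 5λ + 8 the discriminant is -7. It is negative, so the roots are the complex-conjugate pair λ = -5/2 ± (sqrt(7)/2) i ≈ -2.5 ± 1.3229i. For a conjugate pair the product of the roots equals the constant term, so |λ|^2 = 8 and |λ| = sqrt(8) ≈ 2.8284.
Thus the eigenvalues (to 4 decimals) are -2.5 ± 1.3229i (modulus 2.8284); 2 (modulus 2). The spectral radius is the largest modulus: r(A) = sqrt(8) ≈ 2.8284. (Cross-check: r(A) ≤ ||A||_2 ≈ 8.8255; equality holds whenever A is normal, though it can also hold for some non-normal A.)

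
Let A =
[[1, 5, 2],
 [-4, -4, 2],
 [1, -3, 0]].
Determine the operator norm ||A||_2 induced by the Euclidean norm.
||A||_2 ≈ 7.6218 (= sqrt(largest eigenvalue of A^T A))

||A||_2 = sigma_max(A) = sqrt(lambda_max(A^T A)). Form the symmetric matrix M = A^T A =
[[18, 18, -6],
 [18, 50, 2],
 [-6, 2, 8]].
Its characteristic polynomial (trace, sum of principal 2x2 minors, determinant of M give the coefficients) is
  p(λ) = det(λ I - M) = λ^3 - 76λ^2 + 1080λ - 2304.
No integer candidate from the rational root theorem (±divisors of 2304) is a root, so the roots are irrational. The cubic discriminant is Δ = 913370112 > 0, so there are three distinct real roots. p(2) = -440 and p(3) = 279 have opposite signs, so a root lies in (2, 3); Newton's method refines it to λ ≈ 2.5889. p(15) = 171 and p(16) = -384 have opposite signs, so a root lies in (15, 16); Newton's method refines it to λ ≈ 15.3197. p(58) = -216 and p(59) = 2239 have opposite signs, so a root lies in (58, 59); Newton's method refines it to λ ≈ 58.0913. Check (Vieta): the three roots sum to 76, matching tr M = 76.
So the eigenvalues of A^T A are ≈ 2.5889, 15.3197, 58.0913 (all ≥ 0, as they must be for A^T A). The largest is λ_max ≈ 58.0913, hence ||A||_2 = sqrt(λ_max) ≈ 7.6218.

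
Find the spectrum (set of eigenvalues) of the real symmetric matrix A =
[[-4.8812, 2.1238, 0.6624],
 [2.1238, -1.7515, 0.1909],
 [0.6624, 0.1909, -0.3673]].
sigma(A) ≈ {-6, -1, 0}

A is real symmetric, so its spectrum consists of real eigenvalues. Expanding the characteristic polynomial of the displayed matrix gives
  det(λ I - A) = p(λ) = λ^3 + (7)λ^2 + (6)λ + (0).
Solving p(λ) = 0 yields eigenvalues ≈ -6, -1, 0. (A is shown rounded to 4 decimals, so these recover the underlying integer eigenvalues to within that precision.)
Verification: the trace of A = -7 equals the sum of eigenvalues -7, and det(A) ≈ 0.0000 matches the eigenvalue product 0.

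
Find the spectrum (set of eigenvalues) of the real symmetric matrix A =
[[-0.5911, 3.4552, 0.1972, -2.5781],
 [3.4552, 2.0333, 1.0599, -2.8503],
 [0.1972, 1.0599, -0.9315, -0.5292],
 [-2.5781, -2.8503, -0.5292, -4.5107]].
sigma(A) ≈ {-6, -3, -1, 6}

A is real symmetric, so its spectrum consists of real eigenvalues. Expanding the characteristic polynomial of the displayed matrix gives
  det(λ I - A) = p(λ) = λ^4 + (4)λ^3 + (-33)λ^2 + (-144.0023)λ + (-108.005).
Solving p(λ) = 0 yields eigenvalues ≈ -6, -3, -1, 6. (A is shown rounded to 4 decimals, so these recover the underlying integer eigenvalues to within that precision.)
Verification: the trace of A = -4 equals the sum of eigenvalues -4, and det(A) ≈ -108.0050 matches the eigenvalue product -108.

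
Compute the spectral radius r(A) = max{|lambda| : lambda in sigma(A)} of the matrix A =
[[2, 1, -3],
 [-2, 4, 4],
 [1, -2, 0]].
r(A) ≈ 3.8318

The eigenvalues of A are the roots of its characteristic polynomial. With M = A (coefficients from the trace, the sum of principal 2x2 minors, and det A):
  p(λ) = det(λ I - M) = λ^3 - 6λ^2 + 21λ - 20.
No integer candidate from the rational root theorem (±divisors of 20) is a root, so the roots are irrational. The cubic discriminant is Δ = -3888 < 0, so there is one real root and a complex-conjugate pair. p(1) = -4 and p(2) = 6 have opposite signs, so a root lies in (1, 2); Newton's method refines it to λ ≈ 1.3622. Dividing out (λ - (1.3622)) leaves approximately λ^2 - 4.6378λ + 14.6825. For λ^2 - 4.6378λ + 14.6825 the discriminant is -37.2205. It is negative, so the remaining roots are the complex-conjugate pair λ ≈ 2.3189 ± 3.0504i. Their product equals the constant term, so |λ|^2 ≈ 14.6825 and |λ| ≈ 3.8318.
Thus the eigenvalues (to 4 decimals) are 1.3622 (modulus 1.3622); 2.3189 ± 3.0504i (modulus 3.8318). The spectral radius is the largest modulus: r(A) ≈ 3.8318. (Cross-check: r(A) ≤ ||A||_2 ≈ 6.5941; equality holds whenever A is normal, though it can also hold for some non-normal A.)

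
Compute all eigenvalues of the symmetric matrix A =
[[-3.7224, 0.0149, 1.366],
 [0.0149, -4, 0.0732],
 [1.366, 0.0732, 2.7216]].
sigma(A) ≈ {-4, 3} (-4 with multiplicity 2)

A is real symmetric, so its spectrum consists of real eigenvalues. Expanding the characteristic polynomial of the displayed matrix gives
  det(λ I - A) = p(λ) = λ^3 + (5)λ^2 + (-8)λ + (-48).
Solving p(λ) = 0 yields eigenvalues ≈ -4, -4, 3. (A is shown rounded to 4 decimals, so these recover the underlying integer eigenvalues to within that precision.)
Verification: the trace of A = -5 equals the sum of eigenvalues -5, and det(A) ≈ 48.0001 matches the eigenvalue product 48.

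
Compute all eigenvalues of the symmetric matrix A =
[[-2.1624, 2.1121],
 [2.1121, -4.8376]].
sigma(A) ≈ {-6, -1}

A is real symmetric, so its spectrum consists of real eigenvalues. Expanding the characteristic polynomial of the displayed matrix gives
  det(λ I - A) = p(λ) = λ^2 + (7)λ + (6).
Solving p(λ) = 0 yields eigenvalues ≈ -6, -1. (A is shown rounded to 4 decimals, so these recover the underlying integer eigenvalues to within that precision.)
Verification: the trace of A = -7 equals the sum of eigenvalues -7, and det(A) ≈ 5.9999 matches the eigenvalue product 6.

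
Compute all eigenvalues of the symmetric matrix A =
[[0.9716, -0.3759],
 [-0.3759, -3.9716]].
sigma(A) ≈ {-4, 1}

A is real symmetric, so its spectrum consists of real eigenvalues. Expanding the characteristic polynomial of the displayed matrix gives
  det(λ I - A) = p(λ) = λ^2 + (3)λ + (-4).
Solving p(λ) = 0 yields eigenvalues ≈ -4, 1. (A is shown rounded to 4 decimals, so these recover the underlying integer eigenvalues to within that precision.)
Verification: the trace of A = -3 equals the sum of eigenvalues -3, and det(A) ≈ -4.0001 matches the eigenvalue product -4.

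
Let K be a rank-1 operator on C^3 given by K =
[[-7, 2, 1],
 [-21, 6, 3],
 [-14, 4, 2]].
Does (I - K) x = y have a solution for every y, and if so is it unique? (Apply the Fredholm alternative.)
(I - K) is singular (det(I - K) = 0, i.e. 1 ∈ sigma(K)). (I - K) x = y is solvable iff y ⊥ ker((I - K)^*) = span{(-7, 2, 1)}, i.e. iff -7y_1 + 2y_2 + y_3 = 0. When solvable, the solutions are x = y + c·(1, 3, 2), c arbitrary (ker(I - K) = span{(1, 3, 2)}, dimension 1).

K has rank 1, so it is an outer product K = u v^T: every row of K is a multiple of one row vector. Reading off the entries, u = (1, 3, 2) and v = (-7, 2, 1) (row i of K equals u_i·v^T). A rank-one matrix u v^T satisfies K u = u (v·u) and kills the (2)-dimensional subspace v^⊥, so its characteristic polynomial is lambda^2 (lambda - v·u) with v·u = tr K = 1. Hence the eigenvalues of I - K are 1 (multiplicity 2) and 1 - (1) = 0, so det(I - K) = 0. (Direct check: I - K =
[[8, -2, -1],
 [21, -5, -3],
 [14, -4, -1]]
has determinant 0.) So 1 is an eigenvalue of K and (I - K) is not invertible. The finite-dimensional Fredholm alternative says: either (I - K) is invertible, or ker(I - K) ≠ {0} and then range(I - K) = ker((I - K)^*)^⊥, with dim ker(I - K) = dim ker((I - K)^*). We are in the second case, so we need both kernels. Kernel of I - K: (I - K) u = u - u (v·u) = u - u = 0, so ker(I - K) = span{u} = span{(1, 3, 2)} (it is exactly 1-dimensional because rank(I - K) = 2). Kernel of the adjoint: K is real, so (I - K)^* = I - K^T = I - v u^T, and (I - v u^T) v = v - v (u·v) = 0; hence ker((I - K)^*) = span{v} = span{(-7, 2, 1)}. Therefore (I - K) x = y is solvable iff <y, v> = 0, i.e. iff -7y_1 + 2y_2 + y_3 = 0. When this holds, K y = u (v·y) = 0, so (I - K) y = y and x = y is a particular solution; the full solution set is the line x = y + c·u = y + c·(1, 3, 2), c ∈ C.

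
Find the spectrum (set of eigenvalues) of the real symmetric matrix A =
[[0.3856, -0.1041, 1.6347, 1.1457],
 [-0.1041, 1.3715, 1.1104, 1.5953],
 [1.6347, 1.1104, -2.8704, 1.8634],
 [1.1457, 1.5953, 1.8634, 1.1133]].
sigma(A) ≈ {-4, -1, 1, 4}

A is real symmetric, so its spectrum consists of real eigenvalues. Expanding the characteristic polynomial of the displayed matrix gives
  det(λ I - A) = p(λ) = λ^4 + (0)λ^3 + (-17)λ^2 + (0)λ + (16).
Solving p(λ) = 0 yields eigenvalues ≈ -4, -1, 1, 4. (A is shown rounded to 4 decimals, so these recover the underlying integer eigenvalues to within that precision.)
Verification: the trace of A = 0 equals the sum of eigenvalues 0, and det(A) ≈ 16.0000 matches the eigenvalue product 16.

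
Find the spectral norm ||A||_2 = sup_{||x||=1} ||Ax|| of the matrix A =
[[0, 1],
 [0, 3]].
||A||_2 = sqrt(10) ≈ 3.1623 (= sqrt(largest eigenvalue of A^T A))

||A||_2 = sigma_max(A) = sqrt(lambda_max(A^T A)). Form the symmetric matrix M = A^T A =
[[0, 0],
 [0, 10]].
Its characteristic polynomial (trace, determinant of M give the coefficients) is
  p(λ) = det(λ I - M) = λ^2 - 10λ.
For λ^2 - 10λ the discriminant is 100. It is a perfect square (10^2), so the roots are rational: λ = (10 ± 10)/2 = 10, 0.
So the eigenvalues of A^T A are ≈ 0, 10 (all ≥ 0, as they must be for A^T A). The largest is λ_max = 10, hence ||A||_2 = sqrt(λ_max) = sqrt(10) ≈ 3.1623.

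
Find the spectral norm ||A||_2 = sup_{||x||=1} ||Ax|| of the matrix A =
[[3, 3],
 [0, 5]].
||A||_2 = sqrt((43 + sqrt(949))/2) ≈ 6.0748 (= sqrt(largest eigenvalue of A^T A))

||A||_2 = sigma_max(A) = sqrt(lambda_max(A^T A)). Form the symmetric matrix M = A^T A =
[[9, 9],
 [9, 34]].
Its characteristic polynomial (trace, determinant of M give the coefficients) is
  p(λ) = det(λ I - M) = λ^2 - 43λ + 225.
For λ^2 - 43λ + 225 the discriminant is 949. It is nonnegative but not a perfect square, so the roots are real and irrational: λ = (43 ± sqrt(949))/2 ≈ 36.9029, 6.0971.
So the eigenvalues of A^T A are ≈ 6.0971, 36.9029 (all ≥ 0, as they must be for A^T A). The largest is λ_max = (43 + sqrt(949))/2 ≈ 36.9029, hence ||A||_2 = sqrt(λ_max) = sqrt((43 + sqrt(949))/2) ≈ 6.0748.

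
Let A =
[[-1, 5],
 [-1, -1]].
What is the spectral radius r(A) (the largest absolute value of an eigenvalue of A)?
r(A) = sqrt(6) ≈ 2.4495

The eigenvalues of A are the roots of its characteristic polynomial. With M = A (coefficients from the trace and determinant):
  p(λ) = det(λ I - M) = λ^2 + 2λ + 6.
For λ^2 + 2λ + 6 the discriminant is -20. It is negative, so the roots are the complex-conjugate pair λ = -1 ± (sqrt(20)/2) i ≈ -1 ± 2.2361i. For a conjugate pair the product of the roots equals the constant term, so |λ|^2 = 6 and |λ| = sqrt(6) ≈ 2.4495.
Thus the eigenvalues (to 4 decimals) are -1 ± 2.2361i (modulus 2.4495). The spectral radius is the largest modulus: r(A) = sqrt(6) ≈ 2.4495. (Cross-check: r(A) ≤ ||A||_2 ≈ 5.1623; equality holds whenever A is normal, though it can also hold for some non-normal A.)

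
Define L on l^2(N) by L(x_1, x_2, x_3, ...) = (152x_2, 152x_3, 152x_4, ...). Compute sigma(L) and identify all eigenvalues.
sigma(L) = closed disk {z in C : |z| ≤ 152}; sigma_p(L) = open disk {z in C : |z| < 152}

Note L = 152·V where V is the unit left shift (V x)_k = x_{k+1}; so sigma(L) = 152·sigma(V) and ||L|| = 152||V||. ||L x||^2 = 23104sum_{k≥2} |x_k|^2 ≤ 23104||x||^2, with equality on {x : x_1 = 0}, so ||L|| = 152. For any lambda with |lambda| < 152, set r = lambda/152 (|r| < 1); the vector x = (1, r, r^2, ...) is in l^2 and satisfies L x = 152(r, r^2, ...) = lambda x, so lambda is an eigenvalue. On the boundary |lambda| = 152 the geometric series diverges, so no l^2 eigenvector exists, but these lambda lie in the approximate point spectrum. Hence sigma(L) is the closed disk of radius 152 and sigma_p(L) is the open disk.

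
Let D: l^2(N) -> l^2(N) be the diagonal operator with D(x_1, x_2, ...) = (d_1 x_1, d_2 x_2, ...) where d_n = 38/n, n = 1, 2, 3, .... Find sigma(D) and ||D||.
sigma(D) = {38/n : n ≥ 1} ∪ {0}; ||D|| = 38

A bounded diagonal operator on l^2 with diagonal entries d_n has spectrum equal to the closure of {d_n : n ≥ 1}: every d_n is an eigenvalue (with eigenvector e_n), so {d_n} ⊂ sigma(D); the spectrum is closed, so its closure is too; and for lambda not in the closure, (D - lambda I) has bounded inverse (the diagonal entries 1/(d_n - lambda) are bounded). For our sequence d_n = 38/n, n = 1, 2, 3, ...:
  - {d_n} = {38/n : n ≥ 1}; the only limit point is 0
  - closure = {38/n : n ≥ 1} ∪ {0}
For the norm: a diagonal operator has ||D|| = sup_n |d_n|. Here d_n = 38/n is positive and decreasing, so sup_n |d_n| = d_1 = 38. So ||D|| = 38.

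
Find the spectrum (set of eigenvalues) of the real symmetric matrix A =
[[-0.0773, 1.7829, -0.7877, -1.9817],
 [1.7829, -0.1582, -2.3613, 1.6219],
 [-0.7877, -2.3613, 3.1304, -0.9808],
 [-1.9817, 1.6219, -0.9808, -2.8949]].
sigma(A) ≈ {-5, -1, 1, 5}

A is real symmetric, so its spectrum consists of real eigenvalues. Expanding the characteristic polynomial of the displayed matrix gives
  det(λ I - A) = p(λ) = λ^4 + (0)λ^3 + (-26)λ^2 + (0)λ + (25).
Solving p(λ) = 0 yields eigenvalues ≈ -5, -1, 1, 5. (A is shown rounded to 4 decimals, so these recover the underlying integer eigenvalues to within that precision.)
Verification: the trace of A = 0 equals the sum of eigenvalues 0, and det(A) ≈ 25.0001 matches the eigenvalue product 25.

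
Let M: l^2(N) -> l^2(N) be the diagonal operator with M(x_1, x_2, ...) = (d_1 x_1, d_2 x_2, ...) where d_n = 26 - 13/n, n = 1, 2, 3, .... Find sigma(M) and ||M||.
sigma(M) = {26 - 13/n : n ≥ 1} ∪ {26}; ||M|| = 26

A bounded diagonal operator on l^2 with diagonal entries d_n has spectrum equal to the closure of {d_n : n ≥ 1}: every d_n is an eigenvalue (with eigenvector e_n), so {d_n} ⊂ sigma(M); the spectrum is closed, so its closure is too; and for lambda not in the closure, (M - lambda I) has bounded inverse (the diagonal entries 1/(d_n - lambda) are bounded). For our sequence d_n = 26 - 13/n, n = 1, 2, 3, ...:
  - {d_n} = {26 - 13/n : n ≥ 1}; the only limit point is 26
  - closure = {26 - 13/n : n ≥ 1} ∪ {26}
For the norm: a diagonal operator has ||M|| = sup_n |d_n|. Here d_n = 26 - 13/n increases monotonically from d_1 = 13 toward 26, with all terms in [13, 26); so sup_n |d_n| = 26 (the supremum is the limit, not attained). So ||M|| = 26.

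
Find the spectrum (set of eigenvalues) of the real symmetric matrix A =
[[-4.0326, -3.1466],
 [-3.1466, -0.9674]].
sigma(A) ≈ {-6, 1}

A is real symmetric, so its spectrum consists of real eigenvalues. Expanding the characteristic polynomial of the displayed matrix gives
  det(λ I - A) = p(λ) = λ^2 + (5)λ + (-6).
Solving p(λ) = 0 yields eigenvalues ≈ -6, 1. (A is shown rounded to 4 decimals, so these recover the underlying integer eigenvalues to within that precision.)
Verification: the trace of A = -5 equals the sum of eigenvalues -5, and det(A) ≈ -6.0000 matches the eigenvalue product -6.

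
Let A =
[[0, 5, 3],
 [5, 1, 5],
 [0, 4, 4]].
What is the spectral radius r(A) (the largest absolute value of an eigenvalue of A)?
r(A) ≈ 9.0443

The eigenvalues of A are the roots of its characteristic polynomial. With M = A (coefficients from the trace, the sum of principal 2x2 minors, and det A):
  p(λ) = det(λ I - M) = λ^3 - 5λ^2 - 41λ + 40.
No integer candidate from the rational root theorem (±divisors of 40) is a root, so the roots are irrational. The cubic discriminant is Δ = 442109 > 0, so there are three distinct real roots. p(-5) = -5 and p(-4) = 60 have opposite signs, so a root lies in (-5, -4); Newton's method refines it to λ ≈ -4.9396. p(0) = 40 and p(1) = -5 have opposite signs, so a root lies in (0, 1); Newton's method refines it to λ ≈ 0.8954. p(9) = -5 and p(10) = 130 have opposite signs, so a root lies in (9, 10); Newton's method refines it to λ ≈ 9.0443. Check (Vieta): the three roots sum to 5, matching tr M = 5.
Thus the eigenvalues (to 4 decimals) are -4.9396 (modulus 4.9396); 0.8954 (modulus 0.8954); 9.0443 (modulus 9.0443). The spectral radius is the largest modulus: r(A) ≈ 9.0443. (Cross-check: r(A) ≤ ||A||_2 ≈ 9.4816; equality holds whenever A is normal, though it can also hold for some non-normal A.)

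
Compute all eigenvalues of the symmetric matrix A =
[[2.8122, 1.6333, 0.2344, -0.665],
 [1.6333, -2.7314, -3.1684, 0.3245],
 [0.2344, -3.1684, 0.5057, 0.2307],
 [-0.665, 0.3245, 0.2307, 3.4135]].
sigma(A) ≈ {-5, 2, 3, 4}

A is real symmetric, so its spectrum consists of real eigenvalues. Expanding the characteristic polynomial of the displayed matrix gives
  det(λ I - A) = p(λ) = λ^4 + (-4)λ^3 + (-19)λ^2 + (106.0024)λ + (-120.0025).
Solving p(λ) = 0 yields eigenvalues ≈ -5, 2, 3, 4. (A is shown rounded to 4 decimals, so these recover the underlying integer eigenvalues to within that precision.)
Verification: the trace of A = 4 equals the sum of eigenvalues 4, and det(A) ≈ -120.0025 matches the eigenvalue product -120.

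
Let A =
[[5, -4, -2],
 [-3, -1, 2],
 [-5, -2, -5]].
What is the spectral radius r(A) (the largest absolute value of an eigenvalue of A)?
r(A) ≈ 7.4089

The eigenvalues of A are the roots of its characteristic polynomial. With M = A (coefficients from the trace, the sum of principal 2x2 minors, and det A):
  p(λ) = det(λ I - M) = λ^3 + λ^2 - 43λ - 143.
No integer candidate from the rational root theorem (±divisors of 143) is a root, so the roots are irrational. The cubic discriminant is Δ = -120992 < 0, so there is one real root and a complex-conjugate pair. p(7) = -52 and p(8) = 89 have opposite signs, so a root lies in (7, 8); Newton's method refines it to λ ≈ 7.4089. Dividing out (λ - (7.4089)) leaves approximately λ^2 + 8.4089λ + 19.3011. For λ^2 + 8.4089λ + 19.3011 the discriminant is -6.4942. It is negative, so the remaining roots are the complex-conjugate pair λ ≈ -4.2045 ± 1.2742i. Their product equals the constant term, so |λ|^2 ≈ 19.3011 and |λ| ≈ 4.3933.
Thus the eigenvalues (to 4 decimals) are 7.4089 (modulus 7.4089); -4.2045 ± 1.2742i (modulus 4.3933). The spectral radius is the largest modulus: r(A) ≈ 7.4089. (Cross-check: r(A) ≤ ||A||_2 ≈ 7.8694; equality holds whenever A is normal, though it can also hold for some non-normal A.)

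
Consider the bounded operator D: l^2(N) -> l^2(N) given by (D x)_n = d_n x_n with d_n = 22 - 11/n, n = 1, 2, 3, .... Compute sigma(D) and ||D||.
sigma(D) = {22 - 11/n : n ≥ 1} ∪ {22}; ||D|| = 22

A bounded diagonal operator on l^2 with diagonal entries d_n has spectrum equal to the closure of {d_n : n ≥ 1}: every d_n is an eigenvalue (with eigenvector e_n), so {d_n} ⊂ sigma(D); the spectrum is closed, so its closure is too; and for lambda not in the closure, (D - lambda I) has bounded inverse (the diagonal entries 1/(d_n - lambda) are bounded). For our sequence d_n = 22 - 11/n, n = 1, 2, 3, ...:
  - {d_n} = {22 - 11/n : n ≥ 1}; the only limit point is 22
  - closure = {22 - 11/n : n ≥ 1} ∪ {22}
For the norm: a diagonal operator has ||D|| = sup_n |d_n|. Here d_n = 22 - 11/n increases monotonically from d_1 = 11 toward 22, with all terms in [11, 22); so sup_n |d_n| = 22 (the supremum is the limit, not attained). So ||D|| = 22.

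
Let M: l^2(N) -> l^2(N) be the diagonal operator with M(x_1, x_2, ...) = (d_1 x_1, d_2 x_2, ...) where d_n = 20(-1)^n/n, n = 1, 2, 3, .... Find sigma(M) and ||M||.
sigma(M) = {20(-1)^n/n : n ≥ 1} ∪ {0}; ||M|| = 20

A bounded diagonal operator on l^2 with diagonal entries d_n has spectrum equal to the closure of {d_n : n ≥ 1}: every d_n is an eigenvalue (with eigenvector e_n), so {d_n} ⊂ sigma(M); the spectrum is closed, so its closure is too; and for lambda not in the closure, (M - lambda I) has bounded inverse (the diagonal entries 1/(d_n - lambda) are bounded). For our sequence d_n = 20(-1)^n/n, n = 1, 2, 3, ...:
  - {d_n} = {20(-1)^n/n : n ≥ 1}; the only limit point is 0
  - closure = {20(-1)^n/n : n ≥ 1} ∪ {0}
For the norm: a diagonal operator has ||M|| = sup_n |d_n|. Here |d_n| = 20/n is decreasing, so sup_n |d_n| = |d_1| = 20. So ||M|| = 20.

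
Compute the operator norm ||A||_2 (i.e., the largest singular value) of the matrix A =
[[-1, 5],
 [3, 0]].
||A||_2 = sqrt((35 + sqrt(325))/2) ≈ 5.1492 (= sqrt(largest eigenvalue of A^T A))

||A||_2 = sigma_max(A) = sqrt(lambda_max(A^T A)). Form the symmetric matrix M = A^T A =
[[10, -5],
 [-5, 25]].
Its characteristic polynomial (trace, determinant of M give the coefficients) is
  p(λ) = det(λ I - M) = λ^2 - 35λ + 225.
For λ^2 - 35λ + 225 the discriminant is 325. It is nonnegative but not a perfect square, so the roots are real and irrational: λ = (35 ± sqrt(325))/2 ≈ 26.5139, 8.4861.
So the eigenvalues of A^T A are ≈ 8.4861, 26.5139 (all ≥ 0, as they must be for A^T A). The largest is λ_max = (35 + sqrt(325))/2 ≈ 26.5139, hence ||A||_2 = sqrt(λ_max) = sqrt((35 + sqrt(325))/2) ≈ 5.1492.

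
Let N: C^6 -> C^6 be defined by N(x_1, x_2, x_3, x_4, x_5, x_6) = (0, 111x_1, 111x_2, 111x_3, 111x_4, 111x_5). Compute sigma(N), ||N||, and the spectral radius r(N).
sigma(N) = {0}; ||N|| = 111; r(N) = 0. (N is nilpotent with N^6 = 0.)

On C^6, N is a strictly lower-triangular matrix with 111 on the subdiagonal and zeros elsewhere, so its characteristic polynomial is lambda^6 and every eigenvalue is 0: sigma(N) = {0}. For the operator norm, N e_i = 111e_{i+1} for i = 1, ..., 5 and N e_6 = 0, so the singular values of N are 111 (with multiplicity 5) and 0; hence ||N|| = 111. The spectral radius r(N) = max|lambda| = 0. Note ||N|| > r(N) — characteristic of non-normal nilpotent operators. Indeed N^6 = 0.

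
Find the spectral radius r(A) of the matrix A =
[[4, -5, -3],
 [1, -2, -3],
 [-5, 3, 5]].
r(A) = (4 + sqrt(60))/2 ≈ 5.873

The eigenvalues of A are the roots of its characteristic polynomial. With M = A (coefficients from the trace, the sum of principal 2x2 minors, and det A):
  p(λ) = det(λ I - M) = λ^3 - 7λ^2 + λ + 33.
By the rational root theorem any rational root is an integer divisor of 33. Testing λ = 3: p(3) = 27 - 63 + 3 + 33 = 0, so λ = 3 is a root. Dividing out (λ - 3) leaves p(λ) = (λ - 3)(λ^2 - 4λ - 11). For λ^2 - 4λ - 11 the discriminant is 60. It is nonnegative but not a perfect square, so the roots are real and irrational: λ = (4 ± sqrt(60))/2 ≈ 5.873, -1.873.
Thus the eigenvalues (to 4 decimals) are 5.873 (modulus 5.873); -1.873 (modulus 1.873); 3 (modulus 3). The spectral radius is the largest modulus: r(A) = (4 + sqrt(60))/2 ≈ 5.873. (Cross-check: r(A) ≤ ||A||_2 ≈ 10.7917; equality holds whenever A is normal, though it can also hold for some non-normal A.)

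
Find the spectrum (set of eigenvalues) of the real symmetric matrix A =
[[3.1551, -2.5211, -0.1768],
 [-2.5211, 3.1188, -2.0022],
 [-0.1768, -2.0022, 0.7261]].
sigma(A) ≈ {-1, 2, 6}

A is real symmetric, so its spectrum consists of real eigenvalues. Expanding the characteristic polynomial of the displayed matrix gives
  det(λ I - A) = p(λ) = λ^3 + (-7)λ^2 + (4)λ + (12).
Solving p(λ) = 0 yields eigenvalues ≈ -1, 2, 6. (A is shown rounded to 4 decimals, so these recover the underlying integer eigenvalues to within that precision.)
Verification: the trace of A = 7 equals the sum of eigenvalues 7, and det(A) ≈ -12.0007 matches the eigenvalue product -12.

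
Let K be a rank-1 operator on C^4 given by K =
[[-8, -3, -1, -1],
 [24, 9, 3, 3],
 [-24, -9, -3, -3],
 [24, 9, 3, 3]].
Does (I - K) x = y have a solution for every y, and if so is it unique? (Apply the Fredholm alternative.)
(I - K) is singular (det(I - K) = 0, i.e. 1 ∈ sigma(K)). (I - K) x = y is solvable iff y ⊥ ker((I - K)^*) = span{(-8, -3, -1, -1)}, i.e. iff -8y_1 - 3y_2 - y_3 - y_4 = 0. When solvable, the solutions are x = y + c·(1, -3, 3, -3), c arbitrary (ker(I - K) = span{(1, -3, 3, -3)}, dimension 1).

K has rank 1, so it is an outer product K = u v^T: every row of K is a multiple of one row vector. Reading off the entries, u = (1, -3, 3, -3) and v = (-8, -3, -1, -1) (row i of K equals u_i·v^T). A rank-one matrix u v^T satisfies K u = u (v·u) and kills the (3)-dimensional subspace v^⊥, so its characteristic polynomial is lambda^3 (lambda - v·u) with v·u = tr K = 1. Hence the eigenvalues of I - K are 1 (multiplicity 3) and 1 - (1) = 0, so det(I - K) = 0. (Direct check: I - K =
[[9, 3, 1, 1],
 [-24, -8, -3, -3],
 [24, 9, 4, 3],
 [-24, -9, -3, -2]]
has determinant 0.) So 1 is an eigenvalue of K and (I - K) is not invertible. The finite-dimensional Fredholm alternative says: either (I - K) is invertible, or ker(I - K) ≠ {0} and then range(I - K) = ker((I - K)^*)^⊥, with dim ker(I - K) = dim ker((I - K)^*). We are in the second case, so we need both kernels. Kernel of I - K: (I - K) u = u - u (v·u) = u - u = 0, so ker(I - K) = span{u} = span{(1, -3, 3, -3)} (it is exactly 1-dimensional because rank(I - K) = 3). Kernel of the adjoint: K is real, so (I - K)^* = I - K^T = I - v u^T, and (I - v u^T) v = v - v (u·v) = 0; hence ker((I - K)^*) = span{v} = span{(-8, -3, -1, -1)}. Therefore (I - K) x = y is solvable iff <y, v> = 0, i.e. iff -8y_1 - 3y_2 - y_3 - y_4 = 0. When this holds, K y = u (v·y) = 0, so (I - K) y = y and x = y is a particular solution; the full solution set is the line x = y + c·u = y + c·(1, -3, 3, -3), c ∈ C.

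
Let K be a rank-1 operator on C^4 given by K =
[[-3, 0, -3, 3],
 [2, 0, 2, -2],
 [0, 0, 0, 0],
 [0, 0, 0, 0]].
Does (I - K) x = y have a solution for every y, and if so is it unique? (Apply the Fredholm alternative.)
(I - K) is invertible (det(I - K) = 4 ≠ 0), so for every y in C^4 the equation (I - K) x = y has a unique solution.

K has rank 1, so it is an outer product K = u v^T: every row of K is a multiple of one row vector. Reading off the entries, u = (3, -2, 0, 0) and v = (-1, 0, -1, 1) (row i of K equals u_i·v^T). A rank-one matrix u v^T satisfies K u = u (v·u) and kills the (3)-dimensional subspace v^⊥, so its characteristic polynomial is lambda^3 (lambda - v·u) with v·u = tr K = -3. Hence the eigenvalues of I - K are 1 (multiplicity 3) and 1 - (-3) = 4, so det(I - K) = 4. (Direct check: I - K =
[[4, 0, 3, -3],
 [-2, 1, -2, 2],
 [0, 0, 1, 0],
 [0, 0, 0, 1]]
has determinant 4.) The finite-dimensional Fredholm alternative says: either (I - K) is invertible, or ker(I - K) ≠ {0} and then range(I - K) = ker((I - K)^*)^⊥, with dim ker(I - K) = dim ker((I - K)^*). Since det(I - K) ≠ 0, 1 is not an eigenvalue of K and ker(I - K) = {0}, so we are in the first case: for every y there is a unique x = (I - K)^(-1) y. Explicitly, by the Sherman–Morrison formula, (I - u v^T)^(-1) = I + u v^T/(1 - v·u), i.e. (I - K)^(-1) = I + K/(4).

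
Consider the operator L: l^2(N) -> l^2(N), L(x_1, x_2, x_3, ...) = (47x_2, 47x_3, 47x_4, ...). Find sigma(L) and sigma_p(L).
sigma(L) = closed disk {z in C : |z| ≤ 47}; sigma_p(L) = open disk {z in C : |z| < 47}

Note L = 47·V where V is the unit left shift (V x)_k = x_{k+1}; so sigma(L) = 47·sigma(V) and ||L|| = 47||V||. ||L x||^2 = 2209sum_{k≥2} |x_k|^2 ≤ 2209||x||^2, with equality on {x : x_1 = 0}, so ||L|| = 47. For any lambda with |lambda| < 47, set r = lambda/47 (|r| < 1); the vector x = (1, r, r^2, ...) is in l^2 and satisfies L x = 47(r, r^2, ...) = lambda x, so lambda is an eigenvalue. On the boundary |lambda| = 47 the geometric series diverges, so no l^2 eigenvector exists, but these lambda lie in the approximate point spectrum. Hence sigma(L) is the closed disk of radius 47 and sigma_p(L) is the open disk.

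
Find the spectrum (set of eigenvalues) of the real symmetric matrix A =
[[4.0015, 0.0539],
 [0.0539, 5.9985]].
sigma(A) ≈ {4, 6}

A is real symmetric, so its spectrum consists of real eigenvalues. Expanding the characteristic polynomial of the displayed matrix gives
  det(λ I - A) = p(λ) = λ^2 + (-10)λ + (24).
Solving p(λ) = 0 yields eigenvalues ≈ 4, 6. (A is shown rounded to 4 decimals, so these recover the underlying integer eigenvalues to within that precision.)
Verification: the trace of A = 10 equals the sum of eigenvalues 10, and det(A) ≈ 24.0001 matches the eigenvalue product 24.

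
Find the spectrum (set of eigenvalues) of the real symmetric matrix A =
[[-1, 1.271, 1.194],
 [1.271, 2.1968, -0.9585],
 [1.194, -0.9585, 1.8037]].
sigma(A) ≈ {-2, 2, 3}

A is real symmetric, so its spectrum consists of real eigenvalues. Expanding the characteristic polynomial of the displayed matrix gives
  det(λ I - A) = p(λ) = λ^3 + (-3)λ^2 + (-4)λ + (12).
Solving p(λ) = 0 yields eigenvalues ≈ -2, 2, 3. (A is shown rounded to 4 decimals, so these recover the underlying integer eigenvalues to within that precision.)
Verification: the trace of A = 3 equals the sum of eigenvalues 3, and det(A) ≈ -12.0000 matches the eigenvalue product -12.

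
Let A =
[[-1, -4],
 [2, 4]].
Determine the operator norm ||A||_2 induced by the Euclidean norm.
||A||_2 = sqrt((37 + sqrt(1305))/2) ≈ 6.0467 (= sqrt(largest eigenvalue of A^T A))

||A||_2 = sigma_max(A) = sqrt(lambda_max(A^T A)). Form the symmetric matrix M = A^T A =
[[5, 12],
 [12, 32]].
Its characteristic polynomial (trace, determinant of M give the coefficients) is
  p(λ) = det(λ I - M) = λ^2 - 37λ + 16.
For λ^2 - 37λ + 16 the discriminant is 1305. It is nonnegative but not a perfect square, so the roots are real and irrational: λ = (37 ± sqrt(1305))/2 ≈ 36.5624, 0.4376.
So the eigenvalues of A^T A are ≈ 0.4376, 36.5624 (all ≥ 0, as they must be for A^T A). The largest is λ_max = (37 + sqrt(1305))/2 ≈ 36.5624, hence ||A||_2 = sqrt(λ_max) = sqrt((37 + sqrt(1305))/2) ≈ 6.0467.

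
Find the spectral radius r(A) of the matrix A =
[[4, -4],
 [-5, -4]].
r(A) = 6

The eigenvalues of A are the roots of its characteristic polynomial. With M = A (coefficients from the trace and determinant):
  p(λ) = det(λ I - M) = λ^2 - 36.
For λ^2 - 36 the discriminant is 144. It is a perfect square (12^2), so the roots are rational: λ = (0 ± 12)/2 = 6, -6.
Thus the eigenvalues (to 4 decimals) are 6 (modulus 6); -6 (modulus 6). The spectral radius is the largest modulus: r(A) = 6. (Cross-check: r(A) ≤ ||A||_2 ≈ 6.5208; equality holds whenever A is normal, though it can also hold for some non-normal A.)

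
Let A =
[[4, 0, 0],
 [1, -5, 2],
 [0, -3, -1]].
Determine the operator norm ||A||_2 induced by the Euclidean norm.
||A||_2 ≈ 6.0841 (= sqrt(largest eigenvalue of A^T A))

||A||_2 = sigma_max(A) = sqrt(lambda_max(A^T A)). Form the symmetric matrix M = A^T A =
[[17, -5, 2],
 [-5, 34, -7],
 [2, -7, 5]].
Its characteristic polynomial (trace, sum of principal 2x2 minors, determinant of M give the coefficients) is
  p(λ) = det(λ I - M) = λ^3 - 56λ^2 + 755λ - 1936.
No integer candidate from the rational root theorem (±divisors of 1936) is a root, so the roots are irrational. The cubic discriminant is Δ = 78327444 > 0, so there are three distinct real roots. p(3) = -148 and p(4) = 252 have opposite signs, so a root lies in (3, 4); Newton's method refines it to λ ≈ 3.3442. p(15) = 164 and p(16) = -96 have opposite signs, so a root lies in (15, 16); Newton's method refines it to λ ≈ 15.6391. p(37) = -12 and p(38) = 762 have opposite signs, so a root lies in (37, 38); Newton's method refines it to λ ≈ 37.0167. Check (Vieta): the three roots sum to 56, matching tr M = 56.
So the eigenvalues of A^T A are ≈ 3.3442, 15.6391, 37.0167 (all ≥ 0, as they must be for A^T A). The largest is λ_max ≈ 37.0167, hence ||A||_2 = sqrt(λ_max) ≈ 6.0841.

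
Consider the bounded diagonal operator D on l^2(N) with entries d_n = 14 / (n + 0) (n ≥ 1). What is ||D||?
||D|| = 14 (attained at n = 1)

For D diagonal, ||D|| = sup_n |d_n| = sup_n 14/(n + 0). This is positive and strictly decreasing in n, so the supremum is attained at n = 1: d_1 = 14/(1 + 0) = 14. Hence ||D|| = 14.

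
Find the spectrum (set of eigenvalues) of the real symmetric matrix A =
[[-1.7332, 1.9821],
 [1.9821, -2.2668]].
sigma(A) ≈ {-4, 0}

A is real symmetric, so its spectrum consists of real eigenvalues. Expanding the characteristic polynomial of the displayed matrix gives
  det(λ I - A) = p(λ) = λ^2 + (4)λ + (0).
Solving p(λ) = 0 yields eigenvalues ≈ -4, 0. (A is shown rounded to 4 decimals, so these recover the underlying integer eigenvalues to within that precision.)
Verification: the trace of A = -4 equals the sum of eigenvalues -4, and det(A) ≈ 0.0001 matches the eigenvalue product 0.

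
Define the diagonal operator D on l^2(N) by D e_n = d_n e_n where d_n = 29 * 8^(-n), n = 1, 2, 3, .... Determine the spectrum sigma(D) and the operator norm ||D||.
sigma(D) = {29 * 8^(-n) : n ≥ 1} ∪ {0}; ||D|| = 29/8

A bounded diagonal operator on l^2 with diagonal entries d_n has spectrum equal to the closure of {d_n : n ≥ 1}: every d_n is an eigenvalue (with eigenvector e_n), so {d_n} ⊂ sigma(D); the spectrum is closed, so its closure is too; and for lambda not in the closure, (D - lambda I) has bounded inverse (the diagonal entries 1/(d_n - lambda) are bounded). For our sequence d_n = 29 * 8^(-n), n = 1, 2, 3, ...:
  - {d_n} = {29 * 8^(-n) : n ≥ 1}; the only limit point is 0
  - closure = {29 * 8^(-n) : n ≥ 1} ∪ {0}
For the norm: a diagonal operator has ||D|| = sup_n |d_n|. Here d_n = 29 * 8^(-n) is positive and decreasing, so sup_n |d_n| = d_1 = 29/8. So ||D|| = 29/8.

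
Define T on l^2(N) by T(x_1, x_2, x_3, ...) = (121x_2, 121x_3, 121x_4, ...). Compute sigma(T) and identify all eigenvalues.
sigma(T) = closed disk {z in C : |z| ≤ 121}; sigma_p(T) = open disk {z in C : |z| < 121}

Note T = 121·V where V is the unit left shift (V x)_k = x_{k+1}; so sigma(T) = 121·sigma(V) and ||T|| = 121||V||. ||T x||^2 = 14641sum_{k≥2} |x_k|^2 ≤ 14641||x||^2, with equality on {x : x_1 = 0}, so ||T|| = 121. For any lambda with |lambda| < 121, set r = lambda/121 (|r| < 1); the vector x = (1, r, r^2, ...) is in l^2 and satisfies T x = 121(r, r^2, ...) = lambda x, so lambda is an eigenvalue. On the boundary |lambda| = 121 the geometric series diverges, so no l^2 eigenvector exists, but these lambda lie in the approximate point spectrum. Hence sigma(T) is the closed disk of radius 121 and sigma_p(T) is the open disk.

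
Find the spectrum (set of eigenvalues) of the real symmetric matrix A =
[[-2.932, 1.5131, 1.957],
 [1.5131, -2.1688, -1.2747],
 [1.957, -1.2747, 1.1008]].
sigma(A) ≈ {-5, -1, 2}

A is real symmetric, so its spectrum consists of real eigenvalues. Expanding the characteristic polynomial of the displayed matrix gives
  det(λ I - A) = p(λ) = λ^3 + (4)λ^2 + (-7)λ + (-10).
Solving p(λ) = 0 yields eigenvalues ≈ -5, -1, 2. (A is shown rounded to 4 decimals, so these recover the underlying integer eigenvalues to within that precision.)
Verification: the trace of A = -4 equals the sum of eigenvalues -4, and det(A) ≈ 10.0008 matches the eigenvalue product 10.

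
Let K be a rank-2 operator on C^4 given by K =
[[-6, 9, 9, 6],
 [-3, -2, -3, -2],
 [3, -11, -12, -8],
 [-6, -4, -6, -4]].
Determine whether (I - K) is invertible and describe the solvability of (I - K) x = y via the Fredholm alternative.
(I - K) is invertible (det(I - K) = 160 ≠ 0), so for every y in C^4 the equation (I - K) x = y has a unique solution.

K has rank 2 and factors as K = U V^T = u1 v1^T + u2 v2^T with u1 = (3, 0, -3, 0), v1 = (-2, 3, 3, 2), u2 = (0, -1, -1, -2), v2 = (3, 2, 3, 2) (multiplying out reproduces the displayed K). The nonzero eigenvalues of U V^T coincide with those of the 2 x 2 matrix G = V^T U = [[v1·u1, v1·u2], [v2·u1, v2·u2]] = [[-15, -10], [0, -9]], and by the Sylvester determinant identity det(I_4 - U V^T) = det(I_2 - V^T U) = det([[16, 10], [0, 10]]) = (16)(10) - (10)(0) = 160. (Direct check: I - K =
[[7, -9, -9, -6],
 [3, 3, 3, 2],
 [-3, 11, 13, 8],
 [6, 4, 6, 5]]
has determinant 160.) The finite-dimensional Fredholm alternative says: either (I - K) is invertible, or ker(I - K) ≠ {0} and then range(I - K) = ker((I - K)^*)^⊥, with dim ker(I - K) = dim ker((I - K)^*). Since det(I - K) ≠ 0, 1 is not an eigenvalue of K and ker(I - K) = {0}, so we are in the first case: for every y there is a unique x = (I - K)^(-1) y. (Explicitly, by the Woodbury identity, (I - U V^T)^(-1) = I + U (I_2 - G)^(-1) V^T.)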